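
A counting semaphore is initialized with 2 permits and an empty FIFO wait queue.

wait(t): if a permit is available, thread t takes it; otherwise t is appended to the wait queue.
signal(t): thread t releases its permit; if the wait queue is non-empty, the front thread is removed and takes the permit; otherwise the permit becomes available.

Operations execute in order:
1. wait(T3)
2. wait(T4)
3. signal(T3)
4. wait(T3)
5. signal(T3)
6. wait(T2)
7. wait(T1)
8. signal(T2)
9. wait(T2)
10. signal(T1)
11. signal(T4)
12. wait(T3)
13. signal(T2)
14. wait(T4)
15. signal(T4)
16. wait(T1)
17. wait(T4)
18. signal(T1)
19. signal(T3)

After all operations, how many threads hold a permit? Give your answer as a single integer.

Step 1: wait(T3) -> count=1 queue=[] holders={T3}
Step 2: wait(T4) -> count=0 queue=[] holders={T3,T4}
Step 3: signal(T3) -> count=1 queue=[] holders={T4}
Step 4: wait(T3) -> count=0 queue=[] holders={T3,T4}
Step 5: signal(T3) -> count=1 queue=[] holders={T4}
Step 6: wait(T2) -> count=0 queue=[] holders={T2,T4}
Step 7: wait(T1) -> count=0 queue=[T1] holders={T2,T4}
Step 8: signal(T2) -> count=0 queue=[] holders={T1,T4}
Step 9: wait(T2) -> count=0 queue=[T2] holders={T1,T4}
Step 10: signal(T1) -> count=0 queue=[] holders={T2,T4}
Step 11: signal(T4) -> count=1 queue=[] holders={T2}
Step 12: wait(T3) -> count=0 queue=[] holders={T2,T3}
Step 13: signal(T2) -> count=1 queue=[] holders={T3}
Step 14: wait(T4) -> count=0 queue=[] holders={T3,T4}
Step 15: signal(T4) -> count=1 queue=[] holders={T3}
Step 16: wait(T1) -> count=0 queue=[] holders={T1,T3}
Step 17: wait(T4) -> count=0 queue=[T4] holders={T1,T3}
Step 18: signal(T1) -> count=0 queue=[] holders={T3,T4}
Step 19: signal(T3) -> count=1 queue=[] holders={T4}
Final holders: {T4} -> 1 thread(s)

Answer: 1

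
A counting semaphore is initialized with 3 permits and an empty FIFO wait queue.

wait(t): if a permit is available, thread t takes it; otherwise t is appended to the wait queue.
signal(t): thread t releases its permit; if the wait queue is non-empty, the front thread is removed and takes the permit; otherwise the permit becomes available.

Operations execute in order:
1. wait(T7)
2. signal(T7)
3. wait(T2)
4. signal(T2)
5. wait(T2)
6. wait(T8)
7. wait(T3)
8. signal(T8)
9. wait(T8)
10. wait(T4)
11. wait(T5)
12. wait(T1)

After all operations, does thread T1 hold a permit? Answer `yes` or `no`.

Step 1: wait(T7) -> count=2 queue=[] holders={T7}
Step 2: signal(T7) -> count=3 queue=[] holders={none}
Step 3: wait(T2) -> count=2 queue=[] holders={T2}
Step 4: signal(T2) -> count=3 queue=[] holders={none}
Step 5: wait(T2) -> count=2 queue=[] holders={T2}
Step 6: wait(T8) -> count=1 queue=[] holders={T2,T8}
Step 7: wait(T3) -> count=0 queue=[] holders={T2,T3,T8}
Step 8: signal(T8) -> count=1 queue=[] holders={T2,T3}
Step 9: wait(T8) -> count=0 queue=[] holders={T2,T3,T8}
Step 10: wait(T4) -> count=0 queue=[T4] holders={T2,T3,T8}
Step 11: wait(T5) -> count=0 queue=[T4,T5] holders={T2,T3,T8}
Step 12: wait(T1) -> count=0 queue=[T4,T5,T1] holders={T2,T3,T8}
Final holders: {T2,T3,T8} -> T1 not in holders

Answer: no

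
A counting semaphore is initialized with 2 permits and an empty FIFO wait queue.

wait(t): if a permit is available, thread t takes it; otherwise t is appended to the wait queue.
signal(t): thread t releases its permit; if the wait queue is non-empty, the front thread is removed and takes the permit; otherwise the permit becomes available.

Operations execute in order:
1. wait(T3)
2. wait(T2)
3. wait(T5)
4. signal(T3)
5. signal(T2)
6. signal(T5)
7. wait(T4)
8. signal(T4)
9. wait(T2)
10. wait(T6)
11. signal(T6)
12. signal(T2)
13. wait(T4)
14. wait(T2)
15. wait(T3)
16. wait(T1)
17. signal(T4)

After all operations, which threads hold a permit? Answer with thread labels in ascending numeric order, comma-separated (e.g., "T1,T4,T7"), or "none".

Step 1: wait(T3) -> count=1 queue=[] holders={T3}
Step 2: wait(T2) -> count=0 queue=[] holders={T2,T3}
Step 3: wait(T5) -> count=0 queue=[T5] holders={T2,T3}
Step 4: signal(T3) -> count=0 queue=[] holders={T2,T5}
Step 5: signal(T2) -> count=1 queue=[] holders={T5}
Step 6: signal(T5) -> count=2 queue=[] holders={none}
Step 7: wait(T4) -> count=1 queue=[] holders={T4}
Step 8: signal(T4) -> count=2 queue=[] holders={none}
Step 9: wait(T2) -> count=1 queue=[] holders={T2}
Step 10: wait(T6) -> count=0 queue=[] holders={T2,T6}
Step 11: signal(T6) -> count=1 queue=[] holders={T2}
Step 12: signal(T2) -> count=2 queue=[] holders={none}
Step 13: wait(T4) -> count=1 queue=[] holders={T4}
Step 14: wait(T2) -> count=0 queue=[] holders={T2,T4}
Step 15: wait(T3) -> count=0 queue=[T3] holders={T2,T4}
Step 16: wait(T1) -> count=0 queue=[T3,T1] holders={T2,T4}
Step 17: signal(T4) -> count=0 queue=[T1] holders={T2,T3}
Final holders: T2,T3

Answer: T2,T3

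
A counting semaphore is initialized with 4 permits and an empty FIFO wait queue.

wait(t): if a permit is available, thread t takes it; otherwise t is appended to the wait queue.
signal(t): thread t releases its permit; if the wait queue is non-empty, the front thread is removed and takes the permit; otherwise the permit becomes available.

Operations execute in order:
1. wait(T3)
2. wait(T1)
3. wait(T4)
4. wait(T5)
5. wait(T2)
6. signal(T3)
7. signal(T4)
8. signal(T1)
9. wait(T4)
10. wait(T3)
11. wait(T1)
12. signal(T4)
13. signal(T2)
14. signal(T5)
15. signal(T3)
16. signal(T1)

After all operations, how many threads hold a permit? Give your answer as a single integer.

Answer: 0

Derivation:
Step 1: wait(T3) -> count=3 queue=[] holders={T3}
Step 2: wait(T1) -> count=2 queue=[] holders={T1,T3}
Step 3: wait(T4) -> count=1 queue=[] holders={T1,T3,T4}
Step 4: wait(T5) -> count=0 queue=[] holders={T1,T3,T4,T5}
Step 5: wait(T2) -> count=0 queue=[T2] holders={T1,T3,T4,T5}
Step 6: signal(T3) -> count=0 queue=[] holders={T1,T2,T4,T5}
Step 7: signal(T4) -> count=1 queue=[] holders={T1,T2,T5}
Step 8: signal(T1) -> count=2 queue=[] holders={T2,T5}
Step 9: wait(T4) -> count=1 queue=[] holders={T2,T4,T5}
Step 10: wait(T3) -> count=0 queue=[] holders={T2,T3,T4,T5}
Step 11: wait(T1) -> count=0 queue=[T1] holders={T2,T3,T4,T5}
Step 12: signal(T4) -> count=0 queue=[] holders={T1,T2,T3,T5}
Step 13: signal(T2) -> count=1 queue=[] holders={T1,T3,T5}
Step 14: signal(T5) -> count=2 queue=[] holders={T1,T3}
Step 15: signal(T3) -> count=3 queue=[] holders={T1}
Step 16: signal(T1) -> count=4 queue=[] holders={none}
Final holders: {none} -> 0 thread(s)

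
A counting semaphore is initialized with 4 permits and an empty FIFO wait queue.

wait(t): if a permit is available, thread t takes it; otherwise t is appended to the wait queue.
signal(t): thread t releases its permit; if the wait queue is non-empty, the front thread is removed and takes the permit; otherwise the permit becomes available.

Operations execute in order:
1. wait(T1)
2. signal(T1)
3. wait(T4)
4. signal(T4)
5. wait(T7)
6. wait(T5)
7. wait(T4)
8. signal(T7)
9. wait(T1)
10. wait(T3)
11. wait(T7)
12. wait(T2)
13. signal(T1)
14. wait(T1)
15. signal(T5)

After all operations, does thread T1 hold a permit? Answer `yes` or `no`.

Answer: no

Derivation:
Step 1: wait(T1) -> count=3 queue=[] holders={T1}
Step 2: signal(T1) -> count=4 queue=[] holders={none}
Step 3: wait(T4) -> count=3 queue=[] holders={T4}
Step 4: signal(T4) -> count=4 queue=[] holders={none}
Step 5: wait(T7) -> count=3 queue=[] holders={T7}
Step 6: wait(T5) -> count=2 queue=[] holders={T5,T7}
Step 7: wait(T4) -> count=1 queue=[] holders={T4,T5,T7}
Step 8: signal(T7) -> count=2 queue=[] holders={T4,T5}
Step 9: wait(T1) -> count=1 queue=[] holders={T1,T4,T5}
Step 10: wait(T3) -> count=0 queue=[] holders={T1,T3,T4,T5}
Step 11: wait(T7) -> count=0 queue=[T7] holders={T1,T3,T4,T5}
Step 12: wait(T2) -> count=0 queue=[T7,T2] holders={T1,T3,T4,T5}
Step 13: signal(T1) -> count=0 queue=[T2] holders={T3,T4,T5,T7}
Step 14: wait(T1) -> count=0 queue=[T2,T1] holders={T3,T4,T5,T7}
Step 15: signal(T5) -> count=0 queue=[T1] holders={T2,T3,T4,T7}
Final holders: {T2,T3,T4,T7} -> T1 not in holders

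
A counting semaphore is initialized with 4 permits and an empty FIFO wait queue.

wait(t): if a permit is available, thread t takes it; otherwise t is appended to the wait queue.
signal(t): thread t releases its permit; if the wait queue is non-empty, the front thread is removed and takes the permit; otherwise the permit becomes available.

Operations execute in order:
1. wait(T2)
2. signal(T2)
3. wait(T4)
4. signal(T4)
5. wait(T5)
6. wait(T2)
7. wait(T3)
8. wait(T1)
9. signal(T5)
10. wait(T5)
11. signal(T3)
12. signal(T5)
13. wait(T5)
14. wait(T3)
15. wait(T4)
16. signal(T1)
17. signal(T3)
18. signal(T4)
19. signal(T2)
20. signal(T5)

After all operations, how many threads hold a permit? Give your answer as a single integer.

Answer: 0

Derivation:
Step 1: wait(T2) -> count=3 queue=[] holders={T2}
Step 2: signal(T2) -> count=4 queue=[] holders={none}
Step 3: wait(T4) -> count=3 queue=[] holders={T4}
Step 4: signal(T4) -> count=4 queue=[] holders={none}
Step 5: wait(T5) -> count=3 queue=[] holders={T5}
Step 6: wait(T2) -> count=2 queue=[] holders={T2,T5}
Step 7: wait(T3) -> count=1 queue=[] holders={T2,T3,T5}
Step 8: wait(T1) -> count=0 queue=[] holders={T1,T2,T3,T5}
Step 9: signal(T5) -> count=1 queue=[] holders={T1,T2,T3}
Step 10: wait(T5) -> count=0 queue=[] holders={T1,T2,T3,T5}
Step 11: signal(T3) -> count=1 queue=[] holders={T1,T2,T5}
Step 12: signal(T5) -> count=2 queue=[] holders={T1,T2}
Step 13: wait(T5) -> count=1 queue=[] holders={T1,T2,T5}
Step 14: wait(T3) -> count=0 queue=[] holders={T1,T2,T3,T5}
Step 15: wait(T4) -> count=0 queue=[T4] holders={T1,T2,T3,T5}
Step 16: signal(T1) -> count=0 queue=[] holders={T2,T3,T4,T5}
Step 17: signal(T3) -> count=1 queue=[] holders={T2,T4,T5}
Step 18: signal(T4) -> count=2 queue=[] holders={T2,T5}
Step 19: signal(T2) -> count=3 queue=[] holders={T5}
Step 20: signal(T5) -> count=4 queue=[] holders={none}
Final holders: {none} -> 0 thread(s)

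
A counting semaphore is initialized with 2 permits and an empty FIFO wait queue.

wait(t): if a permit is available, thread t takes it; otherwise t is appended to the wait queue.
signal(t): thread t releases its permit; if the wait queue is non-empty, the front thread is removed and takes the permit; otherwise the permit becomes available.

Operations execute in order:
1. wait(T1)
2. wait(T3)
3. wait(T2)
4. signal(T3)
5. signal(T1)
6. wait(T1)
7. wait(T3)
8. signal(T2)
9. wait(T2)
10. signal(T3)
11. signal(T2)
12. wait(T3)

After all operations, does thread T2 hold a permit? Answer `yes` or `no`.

Answer: no

Derivation:
Step 1: wait(T1) -> count=1 queue=[] holders={T1}
Step 2: wait(T3) -> count=0 queue=[] holders={T1,T3}
Step 3: wait(T2) -> count=0 queue=[T2] holders={T1,T3}
Step 4: signal(T3) -> count=0 queue=[] holders={T1,T2}
Step 5: signal(T1) -> count=1 queue=[] holders={T2}
Step 6: wait(T1) -> count=0 queue=[] holders={T1,T2}
Step 7: wait(T3) -> count=0 queue=[T3] holders={T1,T2}
Step 8: signal(T2) -> count=0 queue=[] holders={T1,T3}
Step 9: wait(T2) -> count=0 queue=[T2] holders={T1,T3}
Step 10: signal(T3) -> count=0 queue=[] holders={T1,T2}
Step 11: signal(T2) -> count=1 queue=[] holders={T1}
Step 12: wait(T3) -> count=0 queue=[] holders={T1,T3}
Final holders: {T1,T3} -> T2 not in holders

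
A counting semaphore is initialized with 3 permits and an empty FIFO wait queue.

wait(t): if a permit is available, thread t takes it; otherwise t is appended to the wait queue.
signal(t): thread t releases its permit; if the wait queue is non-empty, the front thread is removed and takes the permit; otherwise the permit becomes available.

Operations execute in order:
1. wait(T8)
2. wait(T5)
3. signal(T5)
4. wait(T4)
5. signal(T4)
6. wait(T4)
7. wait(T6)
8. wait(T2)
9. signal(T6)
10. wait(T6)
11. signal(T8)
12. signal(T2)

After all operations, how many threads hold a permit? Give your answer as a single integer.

Step 1: wait(T8) -> count=2 queue=[] holders={T8}
Step 2: wait(T5) -> count=1 queue=[] holders={T5,T8}
Step 3: signal(T5) -> count=2 queue=[] holders={T8}
Step 4: wait(T4) -> count=1 queue=[] holders={T4,T8}
Step 5: signal(T4) -> count=2 queue=[] holders={T8}
Step 6: wait(T4) -> count=1 queue=[] holders={T4,T8}
Step 7: wait(T6) -> count=0 queue=[] holders={T4,T6,T8}
Step 8: wait(T2) -> count=0 queue=[T2] holders={T4,T6,T8}
Step 9: signal(T6) -> count=0 queue=[] holders={T2,T4,T8}
Step 10: wait(T6) -> count=0 queue=[T6] holders={T2,T4,T8}
Step 11: signal(T8) -> count=0 queue=[] holders={T2,T4,T6}
Step 12: signal(T2) -> count=1 queue=[] holders={T4,T6}
Final holders: {T4,T6} -> 2 thread(s)

Answer: 2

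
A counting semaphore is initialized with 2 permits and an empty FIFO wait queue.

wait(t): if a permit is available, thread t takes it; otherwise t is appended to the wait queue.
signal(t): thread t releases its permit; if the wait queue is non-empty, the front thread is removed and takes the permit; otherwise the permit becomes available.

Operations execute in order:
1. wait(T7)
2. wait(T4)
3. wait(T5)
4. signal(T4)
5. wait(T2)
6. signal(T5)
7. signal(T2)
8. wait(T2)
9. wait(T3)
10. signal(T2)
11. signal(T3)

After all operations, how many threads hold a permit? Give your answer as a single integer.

Step 1: wait(T7) -> count=1 queue=[] holders={T7}
Step 2: wait(T4) -> count=0 queue=[] holders={T4,T7}
Step 3: wait(T5) -> count=0 queue=[T5] holders={T4,T7}
Step 4: signal(T4) -> count=0 queue=[] holders={T5,T7}
Step 5: wait(T2) -> count=0 queue=[T2] holders={T5,T7}
Step 6: signal(T5) -> count=0 queue=[] holders={T2,T7}
Step 7: signal(T2) -> count=1 queue=[] holders={T7}
Step 8: wait(T2) -> count=0 queue=[] holders={T2,T7}
Step 9: wait(T3) -> count=0 queue=[T3] holders={T2,T7}
Step 10: signal(T2) -> count=0 queue=[] holders={T3,T7}
Step 11: signal(T3) -> count=1 queue=[] holders={T7}
Final holders: {T7} -> 1 thread(s)

Answer: 1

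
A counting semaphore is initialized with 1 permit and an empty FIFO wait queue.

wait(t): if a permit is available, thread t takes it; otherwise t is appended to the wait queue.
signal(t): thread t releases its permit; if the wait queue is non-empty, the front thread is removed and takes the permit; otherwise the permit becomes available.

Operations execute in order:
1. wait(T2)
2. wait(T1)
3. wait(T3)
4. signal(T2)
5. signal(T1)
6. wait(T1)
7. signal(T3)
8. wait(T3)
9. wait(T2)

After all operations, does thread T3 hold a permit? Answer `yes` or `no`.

Step 1: wait(T2) -> count=0 queue=[] holders={T2}
Step 2: wait(T1) -> count=0 queue=[T1] holders={T2}
Step 3: wait(T3) -> count=0 queue=[T1,T3] holders={T2}
Step 4: signal(T2) -> count=0 queue=[T3] holders={T1}
Step 5: signal(T1) -> count=0 queue=[] holders={T3}
Step 6: wait(T1) -> count=0 queue=[T1] holders={T3}
Step 7: signal(T3) -> count=0 queue=[] holders={T1}
Step 8: wait(T3) -> count=0 queue=[T3] holders={T1}
Step 9: wait(T2) -> count=0 queue=[T3,T2] holders={T1}
Final holders: {T1} -> T3 not in holders

Answer: no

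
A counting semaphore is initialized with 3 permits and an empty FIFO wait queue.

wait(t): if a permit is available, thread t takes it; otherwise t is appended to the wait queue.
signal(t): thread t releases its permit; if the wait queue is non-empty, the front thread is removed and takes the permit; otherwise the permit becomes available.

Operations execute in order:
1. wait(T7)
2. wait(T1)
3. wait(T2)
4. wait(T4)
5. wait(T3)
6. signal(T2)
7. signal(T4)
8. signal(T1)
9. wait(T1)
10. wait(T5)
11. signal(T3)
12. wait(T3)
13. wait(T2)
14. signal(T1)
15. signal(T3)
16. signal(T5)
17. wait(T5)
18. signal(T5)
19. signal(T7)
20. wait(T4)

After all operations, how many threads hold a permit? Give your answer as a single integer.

Step 1: wait(T7) -> count=2 queue=[] holders={T7}
Step 2: wait(T1) -> count=1 queue=[] holders={T1,T7}
Step 3: wait(T2) -> count=0 queue=[] holders={T1,T2,T7}
Step 4: wait(T4) -> count=0 queue=[T4] holders={T1,T2,T7}
Step 5: wait(T3) -> count=0 queue=[T4,T3] holders={T1,T2,T7}
Step 6: signal(T2) -> count=0 queue=[T3] holders={T1,T4,T7}
Step 7: signal(T4) -> count=0 queue=[] holders={T1,T3,T7}
Step 8: signal(T1) -> count=1 queue=[] holders={T3,T7}
Step 9: wait(T1) -> count=0 queue=[] holders={T1,T3,T7}
Step 10: wait(T5) -> count=0 queue=[T5] holders={T1,T3,T7}
Step 11: signal(T3) -> count=0 queue=[] holders={T1,T5,T7}
Step 12: wait(T3) -> count=0 queue=[T3] holders={T1,T5,T7}
Step 13: wait(T2) -> count=0 queue=[T3,T2] holders={T1,T5,T7}
Step 14: signal(T1) -> count=0 queue=[T2] holders={T3,T5,T7}
Step 15: signal(T3) -> count=0 queue=[] holders={T2,T5,T7}
Step 16: signal(T5) -> count=1 queue=[] holders={T2,T7}
Step 17: wait(T5) -> count=0 queue=[] holders={T2,T5,T7}
Step 18: signal(T5) -> count=1 queue=[] holders={T2,T7}
Step 19: signal(T7) -> count=2 queue=[] holders={T2}
Step 20: wait(T4) -> count=1 queue=[] holders={T2,T4}
Final holders: {T2,T4} -> 2 thread(s)

Answer: 2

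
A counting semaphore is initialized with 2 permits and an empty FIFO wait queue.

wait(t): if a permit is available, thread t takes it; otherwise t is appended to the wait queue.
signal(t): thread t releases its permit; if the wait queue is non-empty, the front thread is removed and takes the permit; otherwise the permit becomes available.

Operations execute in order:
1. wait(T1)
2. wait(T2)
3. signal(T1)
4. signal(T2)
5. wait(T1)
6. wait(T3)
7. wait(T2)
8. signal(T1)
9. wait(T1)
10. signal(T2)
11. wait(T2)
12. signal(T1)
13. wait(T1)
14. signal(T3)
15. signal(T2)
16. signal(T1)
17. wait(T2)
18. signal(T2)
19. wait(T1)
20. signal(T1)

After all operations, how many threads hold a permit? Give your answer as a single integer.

Answer: 0

Derivation:
Step 1: wait(T1) -> count=1 queue=[] holders={T1}
Step 2: wait(T2) -> count=0 queue=[] holders={T1,T2}
Step 3: signal(T1) -> count=1 queue=[] holders={T2}
Step 4: signal(T2) -> count=2 queue=[] holders={none}
Step 5: wait(T1) -> count=1 queue=[] holders={T1}
Step 6: wait(T3) -> count=0 queue=[] holders={T1,T3}
Step 7: wait(T2) -> count=0 queue=[T2] holders={T1,T3}
Step 8: signal(T1) -> count=0 queue=[] holders={T2,T3}
Step 9: wait(T1) -> count=0 queue=[T1] holders={T2,T3}
Step 10: signal(T2) -> count=0 queue=[] holders={T1,T3}
Step 11: wait(T2) -> count=0 queue=[T2] holders={T1,T3}
Step 12: signal(T1) -> count=0 queue=[] holders={T2,T3}
Step 13: wait(T1) -> count=0 queue=[T1] holders={T2,T3}
Step 14: signal(T3) -> count=0 queue=[] holders={T1,T2}
Step 15: signal(T2) -> count=1 queue=[] holders={T1}
Step 16: signal(T1) -> count=2 queue=[] holders={none}
Step 17: wait(T2) -> count=1 queue=[] holders={T2}
Step 18: signal(T2) -> count=2 queue=[] holders={none}
Step 19: wait(T1) -> count=1 queue=[] holders={T1}
Step 20: signal(T1) -> count=2 queue=[] holders={none}
Final holders: {none} -> 0 thread(s)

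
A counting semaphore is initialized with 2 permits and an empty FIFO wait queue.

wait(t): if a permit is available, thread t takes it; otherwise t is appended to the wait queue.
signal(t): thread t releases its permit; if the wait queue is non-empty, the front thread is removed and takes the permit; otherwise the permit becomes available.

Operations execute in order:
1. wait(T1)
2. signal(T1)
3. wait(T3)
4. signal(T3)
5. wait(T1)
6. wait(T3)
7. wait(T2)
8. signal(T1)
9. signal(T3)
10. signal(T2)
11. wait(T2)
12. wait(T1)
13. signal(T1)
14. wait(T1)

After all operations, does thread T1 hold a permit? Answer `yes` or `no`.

Step 1: wait(T1) -> count=1 queue=[] holders={T1}
Step 2: signal(T1) -> count=2 queue=[] holders={none}
Step 3: wait(T3) -> count=1 queue=[] holders={T3}
Step 4: signal(T3) -> count=2 queue=[] holders={none}
Step 5: wait(T1) -> count=1 queue=[] holders={T1}
Step 6: wait(T3) -> count=0 queue=[] holders={T1,T3}
Step 7: wait(T2) -> count=0 queue=[T2] holders={T1,T3}
Step 8: signal(T1) -> count=0 queue=[] holders={T2,T3}
Step 9: signal(T3) -> count=1 queue=[] holders={T2}
Step 10: signal(T2) -> count=2 queue=[] holders={none}
Step 11: wait(T2) -> count=1 queue=[] holders={T2}
Step 12: wait(T1) -> count=0 queue=[] holders={T1,T2}
Step 13: signal(T1) -> count=1 queue=[] holders={T2}
Step 14: wait(T1) -> count=0 queue=[] holders={T1,T2}
Final holders: {T1,T2} -> T1 in holders

Answer: yes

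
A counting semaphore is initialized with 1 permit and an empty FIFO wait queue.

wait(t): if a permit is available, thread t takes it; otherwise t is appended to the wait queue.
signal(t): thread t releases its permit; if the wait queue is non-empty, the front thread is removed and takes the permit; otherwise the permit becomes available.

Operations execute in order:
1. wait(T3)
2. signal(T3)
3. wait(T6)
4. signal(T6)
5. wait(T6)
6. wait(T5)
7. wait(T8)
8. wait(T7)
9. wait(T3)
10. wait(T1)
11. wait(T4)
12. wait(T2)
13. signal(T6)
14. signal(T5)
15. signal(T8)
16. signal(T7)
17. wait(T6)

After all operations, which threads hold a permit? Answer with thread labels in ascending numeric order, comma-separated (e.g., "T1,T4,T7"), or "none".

Answer: T3

Derivation:
Step 1: wait(T3) -> count=0 queue=[] holders={T3}
Step 2: signal(T3) -> count=1 queue=[] holders={none}
Step 3: wait(T6) -> count=0 queue=[] holders={T6}
Step 4: signal(T6) -> count=1 queue=[] holders={none}
Step 5: wait(T6) -> count=0 queue=[] holders={T6}
Step 6: wait(T5) -> count=0 queue=[T5] holders={T6}
Step 7: wait(T8) -> count=0 queue=[T5,T8] holders={T6}
Step 8: wait(T7) -> count=0 queue=[T5,T8,T7] holders={T6}
Step 9: wait(T3) -> count=0 queue=[T5,T8,T7,T3] holders={T6}
Step 10: wait(T1) -> count=0 queue=[T5,T8,T7,T3,T1] holders={T6}
Step 11: wait(T4) -> count=0 queue=[T5,T8,T7,T3,T1,T4] holders={T6}
Step 12: wait(T2) -> count=0 queue=[T5,T8,T7,T3,T1,T4,T2] holders={T6}
Step 13: signal(T6) -> count=0 queue=[T8,T7,T3,T1,T4,T2] holders={T5}
Step 14: signal(T5) -> count=0 queue=[T7,T3,T1,T4,T2] holders={T8}
Step 15: signal(T8) -> count=0 queue=[T3,T1,T4,T2] holders={T7}
Step 16: signal(T7) -> count=0 queue=[T1,T4,T2] holders={T3}
Step 17: wait(T6) -> count=0 queue=[T1,T4,T2,T6] holders={T3}
Final holders: T3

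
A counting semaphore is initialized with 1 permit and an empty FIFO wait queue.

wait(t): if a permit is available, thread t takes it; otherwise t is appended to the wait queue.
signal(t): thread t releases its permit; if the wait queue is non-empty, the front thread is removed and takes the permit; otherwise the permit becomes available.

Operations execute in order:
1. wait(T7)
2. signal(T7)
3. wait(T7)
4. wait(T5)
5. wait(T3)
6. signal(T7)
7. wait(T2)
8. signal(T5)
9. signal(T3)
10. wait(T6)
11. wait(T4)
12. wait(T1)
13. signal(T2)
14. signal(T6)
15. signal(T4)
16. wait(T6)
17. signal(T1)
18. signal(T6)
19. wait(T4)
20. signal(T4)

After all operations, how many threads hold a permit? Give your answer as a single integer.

Answer: 0

Derivation:
Step 1: wait(T7) -> count=0 queue=[] holders={T7}
Step 2: signal(T7) -> count=1 queue=[] holders={none}
Step 3: wait(T7) -> count=0 queue=[] holders={T7}
Step 4: wait(T5) -> count=0 queue=[T5] holders={T7}
Step 5: wait(T3) -> count=0 queue=[T5,T3] holders={T7}
Step 6: signal(T7) -> count=0 queue=[T3] holders={T5}
Step 7: wait(T2) -> count=0 queue=[T3,T2] holders={T5}
Step 8: signal(T5) -> count=0 queue=[T2] holders={T3}
Step 9: signal(T3) -> count=0 queue=[] holders={T2}
Step 10: wait(T6) -> count=0 queue=[T6] holders={T2}
Step 11: wait(T4) -> count=0 queue=[T6,T4] holders={T2}
Step 12: wait(T1) -> count=0 queue=[T6,T4,T1] holders={T2}
Step 13: signal(T2) -> count=0 queue=[T4,T1] holders={T6}
Step 14: signal(T6) -> count=0 queue=[T1] holders={T4}
Step 15: signal(T4) -> count=0 queue=[] holders={T1}
Step 16: wait(T6) -> count=0 queue=[T6] holders={T1}
Step 17: signal(T1) -> count=0 queue=[] holders={T6}
Step 18: signal(T6) -> count=1 queue=[] holders={none}
Step 19: wait(T4) -> count=0 queue=[] holders={T4}
Step 20: signal(T4) -> count=1 queue=[] holders={none}
Final holders: {none} -> 0 thread(s)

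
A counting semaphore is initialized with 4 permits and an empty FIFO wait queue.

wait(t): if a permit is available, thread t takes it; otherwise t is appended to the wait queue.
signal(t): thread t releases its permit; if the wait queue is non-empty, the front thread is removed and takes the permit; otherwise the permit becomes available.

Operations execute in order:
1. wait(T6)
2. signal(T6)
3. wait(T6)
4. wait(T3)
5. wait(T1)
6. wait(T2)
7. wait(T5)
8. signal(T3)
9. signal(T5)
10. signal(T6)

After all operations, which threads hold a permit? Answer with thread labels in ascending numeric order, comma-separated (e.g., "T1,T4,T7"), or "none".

Step 1: wait(T6) -> count=3 queue=[] holders={T6}
Step 2: signal(T6) -> count=4 queue=[] holders={none}
Step 3: wait(T6) -> count=3 queue=[] holders={T6}
Step 4: wait(T3) -> count=2 queue=[] holders={T3,T6}
Step 5: wait(T1) -> count=1 queue=[] holders={T1,T3,T6}
Step 6: wait(T2) -> count=0 queue=[] holders={T1,T2,T3,T6}
Step 7: wait(T5) -> count=0 queue=[T5] holders={T1,T2,T3,T6}
Step 8: signal(T3) -> count=0 queue=[] holders={T1,T2,T5,T6}
Step 9: signal(T5) -> count=1 queue=[] holders={T1,T2,T6}
Step 10: signal(T6) -> count=2 queue=[] holders={T1,T2}
Final holders: T1,T2

Answer: T1,T2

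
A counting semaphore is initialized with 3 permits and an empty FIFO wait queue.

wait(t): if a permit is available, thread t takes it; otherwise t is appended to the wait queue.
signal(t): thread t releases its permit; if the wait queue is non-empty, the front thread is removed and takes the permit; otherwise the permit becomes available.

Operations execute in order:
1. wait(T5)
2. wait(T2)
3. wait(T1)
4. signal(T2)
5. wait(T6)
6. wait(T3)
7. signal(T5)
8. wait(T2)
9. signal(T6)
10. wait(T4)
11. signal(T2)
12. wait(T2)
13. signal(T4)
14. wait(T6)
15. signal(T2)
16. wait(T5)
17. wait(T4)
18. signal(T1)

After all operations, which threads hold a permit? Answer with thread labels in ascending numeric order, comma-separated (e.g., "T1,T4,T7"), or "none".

Step 1: wait(T5) -> count=2 queue=[] holders={T5}
Step 2: wait(T2) -> count=1 queue=[] holders={T2,T5}
Step 3: wait(T1) -> count=0 queue=[] holders={T1,T2,T5}
Step 4: signal(T2) -> count=1 queue=[] holders={T1,T5}
Step 5: wait(T6) -> count=0 queue=[] holders={T1,T5,T6}
Step 6: wait(T3) -> count=0 queue=[T3] holders={T1,T5,T6}
Step 7: signal(T5) -> count=0 queue=[] holders={T1,T3,T6}
Step 8: wait(T2) -> count=0 queue=[T2] holders={T1,T3,T6}
Step 9: signal(T6) -> count=0 queue=[] holders={T1,T2,T3}
Step 10: wait(T4) -> count=0 queue=[T4] holders={T1,T2,T3}
Step 11: signal(T2) -> count=0 queue=[] holders={T1,T3,T4}
Step 12: wait(T2) -> count=0 queue=[T2] holders={T1,T3,T4}
Step 13: signal(T4) -> count=0 queue=[] holders={T1,T2,T3}
Step 14: wait(T6) -> count=0 queue=[T6] holders={T1,T2,T3}
Step 15: signal(T2) -> count=0 queue=[] holders={T1,T3,T6}
Step 16: wait(T5) -> count=0 queue=[T5] holders={T1,T3,T6}
Step 17: wait(T4) -> count=0 queue=[T5,T4] holders={T1,T3,T6}
Step 18: signal(T1) -> count=0 queue=[T4] holders={T3,T5,T6}
Final holders: T3,T5,T6

Answer: T3,T5,T6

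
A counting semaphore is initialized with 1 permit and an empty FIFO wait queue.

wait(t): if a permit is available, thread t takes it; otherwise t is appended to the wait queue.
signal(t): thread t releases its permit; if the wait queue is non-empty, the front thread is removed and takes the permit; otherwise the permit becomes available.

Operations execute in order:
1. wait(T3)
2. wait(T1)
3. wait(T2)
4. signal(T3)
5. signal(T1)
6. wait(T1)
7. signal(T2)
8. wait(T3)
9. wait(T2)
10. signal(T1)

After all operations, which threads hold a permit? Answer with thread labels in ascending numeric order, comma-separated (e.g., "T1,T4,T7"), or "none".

Step 1: wait(T3) -> count=0 queue=[] holders={T3}
Step 2: wait(T1) -> count=0 queue=[T1] holders={T3}
Step 3: wait(T2) -> count=0 queue=[T1,T2] holders={T3}
Step 4: signal(T3) -> count=0 queue=[T2] holders={T1}
Step 5: signal(T1) -> count=0 queue=[] holders={T2}
Step 6: wait(T1) -> count=0 queue=[T1] holders={T2}
Step 7: signal(T2) -> count=0 queue=[] holders={T1}
Step 8: wait(T3) -> count=0 queue=[T3] holders={T1}
Step 9: wait(T2) -> count=0 queue=[T3,T2] holders={T1}
Step 10: signal(T1) -> count=0 queue=[T2] holders={T3}
Final holders: T3

Answer: T3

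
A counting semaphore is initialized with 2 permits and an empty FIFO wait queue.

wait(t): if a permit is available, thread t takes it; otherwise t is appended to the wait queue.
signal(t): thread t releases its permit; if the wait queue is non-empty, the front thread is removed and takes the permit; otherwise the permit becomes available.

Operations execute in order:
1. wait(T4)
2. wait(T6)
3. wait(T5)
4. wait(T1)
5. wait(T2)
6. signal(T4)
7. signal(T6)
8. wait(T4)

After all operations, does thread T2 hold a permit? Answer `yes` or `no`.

Step 1: wait(T4) -> count=1 queue=[] holders={T4}
Step 2: wait(T6) -> count=0 queue=[] holders={T4,T6}
Step 3: wait(T5) -> count=0 queue=[T5] holders={T4,T6}
Step 4: wait(T1) -> count=0 queue=[T5,T1] holders={T4,T6}
Step 5: wait(T2) -> count=0 queue=[T5,T1,T2] holders={T4,T6}
Step 6: signal(T4) -> count=0 queue=[T1,T2] holders={T5,T6}
Step 7: signal(T6) -> count=0 queue=[T2] holders={T1,T5}
Step 8: wait(T4) -> count=0 queue=[T2,T4] holders={T1,T5}
Final holders: {T1,T5} -> T2 not in holders

Answer: no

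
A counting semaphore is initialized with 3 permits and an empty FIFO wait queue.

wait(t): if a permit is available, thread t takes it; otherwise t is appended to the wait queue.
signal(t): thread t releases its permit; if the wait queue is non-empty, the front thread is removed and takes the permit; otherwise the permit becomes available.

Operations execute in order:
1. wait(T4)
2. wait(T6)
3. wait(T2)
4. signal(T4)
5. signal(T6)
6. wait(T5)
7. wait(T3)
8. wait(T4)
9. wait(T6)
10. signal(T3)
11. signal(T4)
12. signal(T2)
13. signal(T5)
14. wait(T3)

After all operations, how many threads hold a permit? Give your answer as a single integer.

Answer: 2

Derivation:
Step 1: wait(T4) -> count=2 queue=[] holders={T4}
Step 2: wait(T6) -> count=1 queue=[] holders={T4,T6}
Step 3: wait(T2) -> count=0 queue=[] holders={T2,T4,T6}
Step 4: signal(T4) -> count=1 queue=[] holders={T2,T6}
Step 5: signal(T6) -> count=2 queue=[] holders={T2}
Step 6: wait(T5) -> count=1 queue=[] holders={T2,T5}
Step 7: wait(T3) -> count=0 queue=[] holders={T2,T3,T5}
Step 8: wait(T4) -> count=0 queue=[T4] holders={T2,T3,T5}
Step 9: wait(T6) -> count=0 queue=[T4,T6] holders={T2,T3,T5}
Step 10: signal(T3) -> count=0 queue=[T6] holders={T2,T4,T5}
Step 11: signal(T4) -> count=0 queue=[] holders={T2,T5,T6}
Step 12: signal(T2) -> count=1 queue=[] holders={T5,T6}
Step 13: signal(T5) -> count=2 queue=[] holders={T6}
Step 14: wait(T3) -> count=1 queue=[] holders={T3,T6}
Final holders: {T3,T6} -> 2 thread(s)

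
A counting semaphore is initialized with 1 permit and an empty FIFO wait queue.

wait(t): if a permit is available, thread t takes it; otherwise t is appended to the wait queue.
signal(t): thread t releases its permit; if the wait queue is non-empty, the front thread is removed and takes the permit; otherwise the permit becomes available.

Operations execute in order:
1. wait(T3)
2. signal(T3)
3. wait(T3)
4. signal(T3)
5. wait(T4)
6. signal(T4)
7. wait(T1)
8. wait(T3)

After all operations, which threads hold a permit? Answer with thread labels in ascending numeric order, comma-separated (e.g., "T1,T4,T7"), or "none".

Answer: T1

Derivation:
Step 1: wait(T3) -> count=0 queue=[] holders={T3}
Step 2: signal(T3) -> count=1 queue=[] holders={none}
Step 3: wait(T3) -> count=0 queue=[] holders={T3}
Step 4: signal(T3) -> count=1 queue=[] holders={none}
Step 5: wait(T4) -> count=0 queue=[] holders={T4}
Step 6: signal(T4) -> count=1 queue=[] holders={none}
Step 7: wait(T1) -> count=0 queue=[] holders={T1}
Step 8: wait(T3) -> count=0 queue=[T3] holders={T1}
Final holders: T1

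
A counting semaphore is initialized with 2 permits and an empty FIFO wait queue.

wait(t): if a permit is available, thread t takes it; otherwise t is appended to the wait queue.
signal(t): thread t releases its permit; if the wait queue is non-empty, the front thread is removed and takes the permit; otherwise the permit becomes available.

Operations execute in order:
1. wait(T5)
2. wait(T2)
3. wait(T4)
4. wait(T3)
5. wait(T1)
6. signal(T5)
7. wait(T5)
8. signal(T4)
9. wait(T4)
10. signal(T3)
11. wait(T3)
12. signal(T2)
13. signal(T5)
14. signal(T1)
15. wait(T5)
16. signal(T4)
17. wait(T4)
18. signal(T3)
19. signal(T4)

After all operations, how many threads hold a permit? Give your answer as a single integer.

Answer: 1

Derivation:
Step 1: wait(T5) -> count=1 queue=[] holders={T5}
Step 2: wait(T2) -> count=0 queue=[] holders={T2,T5}
Step 3: wait(T4) -> count=0 queue=[T4] holders={T2,T5}
Step 4: wait(T3) -> count=0 queue=[T4,T3] holders={T2,T5}
Step 5: wait(T1) -> count=0 queue=[T4,T3,T1] holders={T2,T5}
Step 6: signal(T5) -> count=0 queue=[T3,T1] holders={T2,T4}
Step 7: wait(T5) -> count=0 queue=[T3,T1,T5] holders={T2,T4}
Step 8: signal(T4) -> count=0 queue=[T1,T5] holders={T2,T3}
Step 9: wait(T4) -> count=0 queue=[T1,T5,T4] holders={T2,T3}
Step 10: signal(T3) -> count=0 queue=[T5,T4] holders={T1,T2}
Step 11: wait(T3) -> count=0 queue=[T5,T4,T3] holders={T1,T2}
Step 12: signal(T2) -> count=0 queue=[T4,T3] holders={T1,T5}
Step 13: signal(T5) -> count=0 queue=[T3] holders={T1,T4}
Step 14: signal(T1) -> count=0 queue=[] holders={T3,T4}
Step 15: wait(T5) -> count=0 queue=[T5] holders={T3,T4}
Step 16: signal(T4) -> count=0 queue=[] holders={T3,T5}
Step 17: wait(T4) -> count=0 queue=[T4] holders={T3,T5}
Step 18: signal(T3) -> count=0 queue=[] holders={T4,T5}
Step 19: signal(T4) -> count=1 queue=[] holders={T5}
Final holders: {T5} -> 1 thread(s)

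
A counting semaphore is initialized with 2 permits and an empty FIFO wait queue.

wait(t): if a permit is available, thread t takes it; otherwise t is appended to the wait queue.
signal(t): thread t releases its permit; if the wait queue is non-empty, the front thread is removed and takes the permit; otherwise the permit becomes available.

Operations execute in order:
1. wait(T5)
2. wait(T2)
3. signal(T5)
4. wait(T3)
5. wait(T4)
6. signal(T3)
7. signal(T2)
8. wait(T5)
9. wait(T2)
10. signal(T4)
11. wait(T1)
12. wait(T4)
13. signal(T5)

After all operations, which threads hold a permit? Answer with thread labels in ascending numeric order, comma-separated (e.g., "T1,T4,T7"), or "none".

Answer: T1,T2

Derivation:
Step 1: wait(T5) -> count=1 queue=[] holders={T5}
Step 2: wait(T2) -> count=0 queue=[] holders={T2,T5}
Step 3: signal(T5) -> count=1 queue=[] holders={T2}
Step 4: wait(T3) -> count=0 queue=[] holders={T2,T3}
Step 5: wait(T4) -> count=0 queue=[T4] holders={T2,T3}
Step 6: signal(T3) -> count=0 queue=[] holders={T2,T4}
Step 7: signal(T2) -> count=1 queue=[] holders={T4}
Step 8: wait(T5) -> count=0 queue=[] holders={T4,T5}
Step 9: wait(T2) -> count=0 queue=[T2] holders={T4,T5}
Step 10: signal(T4) -> count=0 queue=[] holders={T2,T5}
Step 11: wait(T1) -> count=0 queue=[T1] holders={T2,T5}
Step 12: wait(T4) -> count=0 queue=[T1,T4] holders={T2,T5}
Step 13: signal(T5) -> count=0 queue=[T4] holders={T1,T2}
Final holders: T1,T2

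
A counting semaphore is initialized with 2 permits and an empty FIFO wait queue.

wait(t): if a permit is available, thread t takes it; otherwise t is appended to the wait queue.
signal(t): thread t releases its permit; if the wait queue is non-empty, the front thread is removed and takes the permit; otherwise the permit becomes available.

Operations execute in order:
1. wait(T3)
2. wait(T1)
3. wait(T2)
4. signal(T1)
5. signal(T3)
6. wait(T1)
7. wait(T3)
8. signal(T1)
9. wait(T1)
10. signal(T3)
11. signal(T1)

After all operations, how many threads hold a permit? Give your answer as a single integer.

Step 1: wait(T3) -> count=1 queue=[] holders={T3}
Step 2: wait(T1) -> count=0 queue=[] holders={T1,T3}
Step 3: wait(T2) -> count=0 queue=[T2] holders={T1,T3}
Step 4: signal(T1) -> count=0 queue=[] holders={T2,T3}
Step 5: signal(T3) -> count=1 queue=[] holders={T2}
Step 6: wait(T1) -> count=0 queue=[] holders={T1,T2}
Step 7: wait(T3) -> count=0 queue=[T3] holders={T1,T2}
Step 8: signal(T1) -> count=0 queue=[] holders={T2,T3}
Step 9: wait(T1) -> count=0 queue=[T1] holders={T2,T3}
Step 10: signal(T3) -> count=0 queue=[] holders={T1,T2}
Step 11: signal(T1) -> count=1 queue=[] holders={T2}
Final holders: {T2} -> 1 thread(s)

Answer: 1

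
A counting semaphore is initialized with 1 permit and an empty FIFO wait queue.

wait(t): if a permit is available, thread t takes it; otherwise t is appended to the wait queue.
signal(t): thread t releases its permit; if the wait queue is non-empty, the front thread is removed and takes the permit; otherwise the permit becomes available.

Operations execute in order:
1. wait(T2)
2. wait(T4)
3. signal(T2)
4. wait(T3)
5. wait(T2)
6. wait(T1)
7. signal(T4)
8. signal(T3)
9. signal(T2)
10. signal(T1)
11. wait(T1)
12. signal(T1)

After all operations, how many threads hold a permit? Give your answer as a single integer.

Step 1: wait(T2) -> count=0 queue=[] holders={T2}
Step 2: wait(T4) -> count=0 queue=[T4] holders={T2}
Step 3: signal(T2) -> count=0 queue=[] holders={T4}
Step 4: wait(T3) -> count=0 queue=[T3] holders={T4}
Step 5: wait(T2) -> count=0 queue=[T3,T2] holders={T4}
Step 6: wait(T1) -> count=0 queue=[T3,T2,T1] holders={T4}
Step 7: signal(T4) -> count=0 queue=[T2,T1] holders={T3}
Step 8: signal(T3) -> count=0 queue=[T1] holders={T2}
Step 9: signal(T2) -> count=0 queue=[] holders={T1}
Step 10: signal(T1) -> count=1 queue=[] holders={none}
Step 11: wait(T1) -> count=0 queue=[] holders={T1}
Step 12: signal(T1) -> count=1 queue=[] holders={none}
Final holders: {none} -> 0 thread(s)

Answer: 0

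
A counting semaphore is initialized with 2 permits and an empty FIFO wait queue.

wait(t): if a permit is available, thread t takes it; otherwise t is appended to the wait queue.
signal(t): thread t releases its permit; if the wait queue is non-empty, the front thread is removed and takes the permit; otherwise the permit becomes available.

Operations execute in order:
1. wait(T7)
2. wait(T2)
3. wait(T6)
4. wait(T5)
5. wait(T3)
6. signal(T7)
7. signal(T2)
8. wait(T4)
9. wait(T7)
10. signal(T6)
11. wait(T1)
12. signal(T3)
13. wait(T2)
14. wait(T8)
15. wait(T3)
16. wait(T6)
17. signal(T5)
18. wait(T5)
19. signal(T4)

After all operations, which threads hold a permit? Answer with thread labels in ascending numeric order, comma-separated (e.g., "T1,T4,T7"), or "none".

Step 1: wait(T7) -> count=1 queue=[] holders={T7}
Step 2: wait(T2) -> count=0 queue=[] holders={T2,T7}
Step 3: wait(T6) -> count=0 queue=[T6] holders={T2,T7}
Step 4: wait(T5) -> count=0 queue=[T6,T5] holders={T2,T7}
Step 5: wait(T3) -> count=0 queue=[T6,T5,T3] holders={T2,T7}
Step 6: signal(T7) -> count=0 queue=[T5,T3] holders={T2,T6}
Step 7: signal(T2) -> count=0 queue=[T3] holders={T5,T6}
Step 8: wait(T4) -> count=0 queue=[T3,T4] holders={T5,T6}
Step 9: wait(T7) -> count=0 queue=[T3,T4,T7] holders={T5,T6}
Step 10: signal(T6) -> count=0 queue=[T4,T7] holders={T3,T5}
Step 11: wait(T1) -> count=0 queue=[T4,T7,T1] holders={T3,T5}
Step 12: signal(T3) -> count=0 queue=[T7,T1] holders={T4,T5}
Step 13: wait(T2) -> count=0 queue=[T7,T1,T2] holders={T4,T5}
Step 14: wait(T8) -> count=0 queue=[T7,T1,T2,T8] holders={T4,T5}
Step 15: wait(T3) -> count=0 queue=[T7,T1,T2,T8,T3] holders={T4,T5}
Step 16: wait(T6) -> count=0 queue=[T7,T1,T2,T8,T3,T6] holders={T4,T5}
Step 17: signal(T5) -> count=0 queue=[T1,T2,T8,T3,T6] holders={T4,T7}
Step 18: wait(T5) -> count=0 queue=[T1,T2,T8,T3,T6,T5] holders={T4,T7}
Step 19: signal(T4) -> count=0 queue=[T2,T8,T3,T6,T5] holders={T1,T7}
Final holders: T1,T7

Answer: T1,T7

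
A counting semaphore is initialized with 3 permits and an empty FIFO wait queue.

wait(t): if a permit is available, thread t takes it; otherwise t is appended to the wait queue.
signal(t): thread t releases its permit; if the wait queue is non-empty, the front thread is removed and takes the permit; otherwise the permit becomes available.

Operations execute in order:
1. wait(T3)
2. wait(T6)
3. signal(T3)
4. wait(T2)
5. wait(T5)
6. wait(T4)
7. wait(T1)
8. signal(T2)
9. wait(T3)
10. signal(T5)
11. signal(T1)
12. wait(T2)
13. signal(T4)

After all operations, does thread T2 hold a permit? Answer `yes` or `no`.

Answer: yes

Derivation:
Step 1: wait(T3) -> count=2 queue=[] holders={T3}
Step 2: wait(T6) -> count=1 queue=[] holders={T3,T6}
Step 3: signal(T3) -> count=2 queue=[] holders={T6}
Step 4: wait(T2) -> count=1 queue=[] holders={T2,T6}
Step 5: wait(T5) -> count=0 queue=[] holders={T2,T5,T6}
Step 6: wait(T4) -> count=0 queue=[T4] holders={T2,T5,T6}
Step 7: wait(T1) -> count=0 queue=[T4,T1] holders={T2,T5,T6}
Step 8: signal(T2) -> count=0 queue=[T1] holders={T4,T5,T6}
Step 9: wait(T3) -> count=0 queue=[T1,T3] holders={T4,T5,T6}
Step 10: signal(T5) -> count=0 queue=[T3] holders={T1,T4,T6}
Step 11: signal(T1) -> count=0 queue=[] holders={T3,T4,T6}
Step 12: wait(T2) -> count=0 queue=[T2] holders={T3,T4,T6}
Step 13: signal(T4) -> count=0 queue=[] holders={T2,T3,T6}
Final holders: {T2,T3,T6} -> T2 in holders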